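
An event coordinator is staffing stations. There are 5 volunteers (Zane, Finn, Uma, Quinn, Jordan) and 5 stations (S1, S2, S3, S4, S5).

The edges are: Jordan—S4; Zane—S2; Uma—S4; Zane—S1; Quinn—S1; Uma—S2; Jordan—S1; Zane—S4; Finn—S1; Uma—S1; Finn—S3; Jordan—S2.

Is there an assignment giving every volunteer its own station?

The set {Zane, Uma, Quinn, Jordan} has only 3 neighbours ({S1, S2, S4}), so by Hall's theorem at most 4 of the 5 volunteers can be matched.
Hence no matching covers every volunteer.

No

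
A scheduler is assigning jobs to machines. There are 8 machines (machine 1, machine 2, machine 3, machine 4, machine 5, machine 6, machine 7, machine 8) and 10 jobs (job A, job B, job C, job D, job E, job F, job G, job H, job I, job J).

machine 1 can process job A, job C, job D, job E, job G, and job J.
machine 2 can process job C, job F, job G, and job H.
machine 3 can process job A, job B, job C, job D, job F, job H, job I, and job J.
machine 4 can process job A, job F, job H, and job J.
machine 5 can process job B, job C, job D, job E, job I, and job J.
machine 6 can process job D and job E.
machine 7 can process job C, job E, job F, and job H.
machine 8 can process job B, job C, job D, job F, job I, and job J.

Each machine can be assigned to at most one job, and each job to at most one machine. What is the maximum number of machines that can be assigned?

A valid assignment of size 8: machine 1→job D, machine 2→job G, machine 3→job F, machine 4→job A, machine 5→job B, machine 6→job E, machine 7→job H, machine 8→job J.
This saturates every machine, so 8 is the maximum.

8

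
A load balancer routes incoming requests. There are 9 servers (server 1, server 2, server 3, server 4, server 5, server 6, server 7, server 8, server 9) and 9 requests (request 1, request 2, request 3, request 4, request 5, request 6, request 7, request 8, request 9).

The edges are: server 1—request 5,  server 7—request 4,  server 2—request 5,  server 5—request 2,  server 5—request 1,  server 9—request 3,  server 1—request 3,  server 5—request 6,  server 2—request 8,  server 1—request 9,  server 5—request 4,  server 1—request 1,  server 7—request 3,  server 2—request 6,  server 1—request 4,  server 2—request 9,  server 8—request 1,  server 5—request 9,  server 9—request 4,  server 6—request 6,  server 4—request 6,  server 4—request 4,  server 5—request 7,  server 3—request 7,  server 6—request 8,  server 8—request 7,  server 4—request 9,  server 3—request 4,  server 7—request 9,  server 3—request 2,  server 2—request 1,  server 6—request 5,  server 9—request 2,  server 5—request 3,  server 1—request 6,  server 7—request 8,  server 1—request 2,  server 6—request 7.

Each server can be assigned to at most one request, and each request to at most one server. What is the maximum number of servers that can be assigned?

A valid assignment of size 9: server 1–request 3, server 2–request 5, server 3–request 2, server 4–request 6, server 5–request 7, server 6–request 8, server 7–request 9, server 8–request 1, server 9–request 4.
All 9 servers are matched, so no larger matching exists.

9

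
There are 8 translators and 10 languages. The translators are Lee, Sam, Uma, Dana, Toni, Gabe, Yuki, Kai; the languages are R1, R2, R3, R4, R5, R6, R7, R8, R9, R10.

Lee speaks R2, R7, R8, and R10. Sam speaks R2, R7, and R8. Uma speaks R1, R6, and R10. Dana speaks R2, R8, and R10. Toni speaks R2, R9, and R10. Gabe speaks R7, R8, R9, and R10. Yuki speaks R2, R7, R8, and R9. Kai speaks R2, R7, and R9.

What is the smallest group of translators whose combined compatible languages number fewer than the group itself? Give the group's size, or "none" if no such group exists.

6

Take S = {Lee, Sam, Dana, Toni, Gabe, Yuki}. Its neighbourhood is {R2, R7, R8, R9, R10}, so |N(S)| = 5 < |S| = 6.
Every subset of size less than 6 has at least as many neighbours as members, so 6 is the minimum.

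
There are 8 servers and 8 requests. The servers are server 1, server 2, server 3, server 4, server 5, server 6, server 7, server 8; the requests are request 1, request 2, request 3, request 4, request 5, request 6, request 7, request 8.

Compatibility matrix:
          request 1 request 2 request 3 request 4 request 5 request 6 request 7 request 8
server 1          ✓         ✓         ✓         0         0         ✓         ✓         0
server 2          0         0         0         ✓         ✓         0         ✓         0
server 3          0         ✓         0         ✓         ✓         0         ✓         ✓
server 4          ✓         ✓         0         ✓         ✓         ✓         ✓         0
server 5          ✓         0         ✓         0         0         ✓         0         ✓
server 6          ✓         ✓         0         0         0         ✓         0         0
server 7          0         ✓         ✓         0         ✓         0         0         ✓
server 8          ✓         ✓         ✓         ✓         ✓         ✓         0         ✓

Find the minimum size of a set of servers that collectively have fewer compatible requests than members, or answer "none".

A matching saturating every server exists, for instance server 1→request 7, server 2→request 5, server 3→request 4, server 4→request 1, server 5→request 8, server 6→request 2, server 7→request 3, server 8→request 6.
By Hall's marriage theorem, this means |N(S)| ≥ |S| for every subset S, so no violating subset exists.

none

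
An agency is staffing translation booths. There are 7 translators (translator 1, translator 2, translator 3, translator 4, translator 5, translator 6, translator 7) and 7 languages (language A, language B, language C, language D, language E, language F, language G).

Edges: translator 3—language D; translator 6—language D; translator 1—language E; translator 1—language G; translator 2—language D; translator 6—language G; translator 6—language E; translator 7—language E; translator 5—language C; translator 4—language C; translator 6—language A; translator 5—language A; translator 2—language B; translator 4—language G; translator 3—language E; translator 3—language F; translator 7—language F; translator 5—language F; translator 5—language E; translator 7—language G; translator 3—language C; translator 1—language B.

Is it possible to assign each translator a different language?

Yes

For example, pair translator 1-language B, translator 2-language D, translator 3-language E, translator 4-language C, translator 5-language A, translator 6-language G, translator 7-language F.
Every translator is matched, so this is a perfect matching.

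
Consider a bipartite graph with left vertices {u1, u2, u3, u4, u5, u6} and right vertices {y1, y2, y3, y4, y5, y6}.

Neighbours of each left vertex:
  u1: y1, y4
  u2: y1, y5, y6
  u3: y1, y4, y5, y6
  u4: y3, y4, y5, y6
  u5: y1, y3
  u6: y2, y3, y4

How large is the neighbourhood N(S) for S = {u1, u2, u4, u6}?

6

The union of neighbours of {u1, u2, u4, u6} is {y1, y2, y3, y4, y5, y6}, which has 6 elements.
Since |N(S)| = 6 ≥ |S| = 4, Hall's condition holds for this subset.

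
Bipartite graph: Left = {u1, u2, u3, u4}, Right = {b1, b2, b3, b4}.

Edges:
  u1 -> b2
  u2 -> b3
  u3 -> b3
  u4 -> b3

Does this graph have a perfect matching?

The set {u2, u3, u4} has only 1 neighbour ({b3}), so by Hall's theorem at most 2 of the 4 left vertices can be matched.
Hence no matching covers every left vertex.

No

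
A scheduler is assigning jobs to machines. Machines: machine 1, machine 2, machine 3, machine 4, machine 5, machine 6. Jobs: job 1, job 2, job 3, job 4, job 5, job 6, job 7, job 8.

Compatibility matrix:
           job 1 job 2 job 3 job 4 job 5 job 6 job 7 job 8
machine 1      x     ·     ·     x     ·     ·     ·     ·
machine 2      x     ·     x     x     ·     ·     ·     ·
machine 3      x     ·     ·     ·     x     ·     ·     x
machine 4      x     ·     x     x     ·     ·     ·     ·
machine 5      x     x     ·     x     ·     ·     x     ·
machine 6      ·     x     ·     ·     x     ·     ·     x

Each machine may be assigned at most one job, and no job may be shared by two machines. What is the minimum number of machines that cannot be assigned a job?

0

A valid assignment of size 6: machine 1–job 4, machine 2–job 1, machine 3–job 5, machine 4–job 3, machine 5–job 7, machine 6–job 2.
All 6 machines are matched, so no larger matching exists.
That matches 6 of the 6, leaving 0 unmatched; no matching can do better.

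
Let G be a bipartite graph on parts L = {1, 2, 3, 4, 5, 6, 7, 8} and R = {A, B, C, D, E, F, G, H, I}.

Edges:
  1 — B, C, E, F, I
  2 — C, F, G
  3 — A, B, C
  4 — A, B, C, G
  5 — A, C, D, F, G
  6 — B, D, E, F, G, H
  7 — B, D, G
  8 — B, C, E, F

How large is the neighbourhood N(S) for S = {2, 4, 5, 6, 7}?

The union of neighbours of {2, 4, 5, 6, 7} is {A, B, C, D, E, F, G, H}, which has 8 elements.
Since |N(S)| = 8 ≥ |S| = 5, Hall's condition holds for this subset.

8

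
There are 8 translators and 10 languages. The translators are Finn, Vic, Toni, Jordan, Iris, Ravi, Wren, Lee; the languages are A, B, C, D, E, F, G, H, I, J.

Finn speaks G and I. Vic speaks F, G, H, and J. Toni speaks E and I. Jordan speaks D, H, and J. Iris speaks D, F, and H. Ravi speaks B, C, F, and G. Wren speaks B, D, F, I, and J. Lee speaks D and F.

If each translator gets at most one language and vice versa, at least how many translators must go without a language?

One maximum matching: Finn-G, Vic-H, Toni-E, Jordan-J, Iris-D, Ravi-C, Wren-B, Lee-F.
This saturates every translator, so 8 is the maximum.
That matches 8 of the 8, leaving 0 unmatched; no matching can do better.

0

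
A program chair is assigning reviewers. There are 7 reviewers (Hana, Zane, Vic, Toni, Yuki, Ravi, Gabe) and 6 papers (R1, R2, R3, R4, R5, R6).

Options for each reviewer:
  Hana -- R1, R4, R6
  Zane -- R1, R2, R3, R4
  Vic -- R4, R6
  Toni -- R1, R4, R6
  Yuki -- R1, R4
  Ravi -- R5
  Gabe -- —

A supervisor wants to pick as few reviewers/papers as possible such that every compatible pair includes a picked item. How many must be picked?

{Zane, Ravi, R1, R4, R6} is a vertex cover of size 5: every edge has an endpoint in this set.
No smaller cover exists because Hana–R1, Zane–R3, Vic–R6, Toni–R4, Ravi–R5 is a matching of size 5, and a cover must include an endpoint of each of these disjoint edges (König's theorem).

5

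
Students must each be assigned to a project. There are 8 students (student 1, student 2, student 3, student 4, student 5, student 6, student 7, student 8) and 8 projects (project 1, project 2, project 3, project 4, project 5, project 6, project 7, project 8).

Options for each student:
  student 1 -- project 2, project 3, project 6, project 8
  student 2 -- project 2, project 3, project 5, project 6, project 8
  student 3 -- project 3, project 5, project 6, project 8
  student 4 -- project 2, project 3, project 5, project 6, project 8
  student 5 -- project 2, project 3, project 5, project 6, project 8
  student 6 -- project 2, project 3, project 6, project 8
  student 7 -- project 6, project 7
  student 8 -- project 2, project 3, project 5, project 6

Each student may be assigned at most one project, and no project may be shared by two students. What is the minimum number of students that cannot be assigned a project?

2

For example, pair student 1–project 8, student 2–project 6, student 3–project 5, student 4–project 2, student 5–project 3, student 7–project 7.
The set {student 1, student 2, student 3, student 4, student 5, student 6, student 8} has only 5 neighbours ({project 2, project 3, project 5, project 6, project 8}), so by Hall's theorem at most 6 of the 8 students can be matched.
That matches 6 of the 8, leaving 2 unmatched; no matching can do better.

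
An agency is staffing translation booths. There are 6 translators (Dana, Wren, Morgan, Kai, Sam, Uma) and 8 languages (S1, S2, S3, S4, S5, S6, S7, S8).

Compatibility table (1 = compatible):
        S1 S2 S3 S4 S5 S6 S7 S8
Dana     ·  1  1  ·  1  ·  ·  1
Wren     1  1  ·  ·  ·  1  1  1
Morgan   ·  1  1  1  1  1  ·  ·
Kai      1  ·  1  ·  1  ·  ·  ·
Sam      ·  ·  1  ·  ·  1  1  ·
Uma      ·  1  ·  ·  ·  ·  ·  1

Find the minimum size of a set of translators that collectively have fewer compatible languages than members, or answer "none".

A matching saturating every translator exists, for instance Dana→S8, Wren→S7, Morgan→S6, Kai→S1, Sam→S3, Uma→S2.
By Hall's marriage theorem, this means |N(S)| ≥ |S| for every subset S, so no violating subset exists.

none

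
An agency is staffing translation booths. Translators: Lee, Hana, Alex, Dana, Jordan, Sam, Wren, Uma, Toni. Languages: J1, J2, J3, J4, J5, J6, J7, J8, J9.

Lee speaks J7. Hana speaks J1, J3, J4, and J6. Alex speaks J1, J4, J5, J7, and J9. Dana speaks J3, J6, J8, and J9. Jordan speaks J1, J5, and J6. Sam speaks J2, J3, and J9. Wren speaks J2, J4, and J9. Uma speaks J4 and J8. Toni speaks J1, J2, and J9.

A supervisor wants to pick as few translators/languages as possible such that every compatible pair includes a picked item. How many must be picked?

9

A maximum matching has 9 edges (e.g. Lee–J7, Hana–J6, Alex–J1, Dana–J8, Jordan–J5, Sam–J3, Wren–J2, Uma–J4, Toni–J9).
By König's theorem the minimum vertex cover has the same size. One such cover is {Lee, Hana, Alex, Dana, Jordan, Sam, Wren, Uma, Toni}.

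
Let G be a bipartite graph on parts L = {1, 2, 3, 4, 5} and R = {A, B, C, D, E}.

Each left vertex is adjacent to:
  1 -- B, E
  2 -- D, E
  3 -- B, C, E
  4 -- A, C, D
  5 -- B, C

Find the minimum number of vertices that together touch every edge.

A maximum matching has 5 edges (e.g. 1–E, 2–D, 3–C, 4–A, 5–B).
By König's theorem the minimum vertex cover has the same size. One such cover is {1, 2, 3, 4, 5}.

5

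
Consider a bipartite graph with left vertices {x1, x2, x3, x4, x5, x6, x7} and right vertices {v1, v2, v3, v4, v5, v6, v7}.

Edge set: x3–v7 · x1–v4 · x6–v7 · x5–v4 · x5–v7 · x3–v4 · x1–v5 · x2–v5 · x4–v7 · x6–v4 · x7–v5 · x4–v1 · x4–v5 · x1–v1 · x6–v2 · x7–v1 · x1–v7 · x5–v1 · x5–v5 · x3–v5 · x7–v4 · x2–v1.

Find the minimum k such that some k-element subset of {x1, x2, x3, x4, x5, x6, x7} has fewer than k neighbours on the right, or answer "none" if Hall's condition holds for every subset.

Take S = {x1, x2, x3, x4, x5}. Its neighbourhood is {v1, v4, v5, v7}, so |N(S)| = 4 < |S| = 5.
Every subset of size less than 5 has at least as many neighbours as members, so 5 is the minimum.

5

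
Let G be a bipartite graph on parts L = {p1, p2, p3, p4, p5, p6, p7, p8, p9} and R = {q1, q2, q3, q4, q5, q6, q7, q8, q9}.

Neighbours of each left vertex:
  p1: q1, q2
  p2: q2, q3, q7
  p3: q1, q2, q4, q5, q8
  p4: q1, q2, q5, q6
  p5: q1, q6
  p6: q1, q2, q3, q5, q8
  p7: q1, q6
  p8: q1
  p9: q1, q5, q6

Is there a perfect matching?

The set {p1, p4, p5, p7, p8, p9} has only 4 neighbours ({q1, q2, q5, q6}), so by Hall's theorem at most 7 of the 9 left vertices can be matched.
Hence no matching covers every left vertex.

No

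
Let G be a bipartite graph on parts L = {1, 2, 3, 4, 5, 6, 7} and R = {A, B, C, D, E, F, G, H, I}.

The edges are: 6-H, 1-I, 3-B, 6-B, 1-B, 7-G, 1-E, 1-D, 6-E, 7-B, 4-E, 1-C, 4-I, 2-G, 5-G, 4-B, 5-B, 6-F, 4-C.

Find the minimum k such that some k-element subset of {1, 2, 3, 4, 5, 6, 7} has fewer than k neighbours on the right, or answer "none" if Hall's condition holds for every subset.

Take S = {2, 3, 5}. Its neighbourhood is {B, G}, so |N(S)| = 2 < |S| = 3.
Every subset of size less than 3 has at least as many neighbours as members, so 3 is the minimum.

3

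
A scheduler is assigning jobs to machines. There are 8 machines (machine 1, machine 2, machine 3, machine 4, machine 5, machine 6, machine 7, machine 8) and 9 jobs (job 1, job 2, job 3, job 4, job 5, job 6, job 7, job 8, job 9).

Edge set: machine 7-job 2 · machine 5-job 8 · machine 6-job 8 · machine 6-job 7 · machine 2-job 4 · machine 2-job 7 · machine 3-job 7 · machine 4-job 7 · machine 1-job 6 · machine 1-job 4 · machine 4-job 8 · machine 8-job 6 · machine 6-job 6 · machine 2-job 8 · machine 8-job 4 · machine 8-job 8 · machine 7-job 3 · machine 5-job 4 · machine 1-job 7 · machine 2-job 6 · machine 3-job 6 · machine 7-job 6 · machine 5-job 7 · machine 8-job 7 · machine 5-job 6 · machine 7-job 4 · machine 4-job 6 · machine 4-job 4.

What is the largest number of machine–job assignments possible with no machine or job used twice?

5

A valid assignment of size 5: machine 1-job 4, machine 2-job 8, machine 3-job 7, machine 4-job 6, machine 7-job 2.
The set {machine 1, machine 2, machine 3, machine 4, machine 5, machine 6, machine 8} has only 4 neighbours ({job 4, job 6, job 7, job 8}), so by Hall's theorem at most 5 of the 8 machines can be matched.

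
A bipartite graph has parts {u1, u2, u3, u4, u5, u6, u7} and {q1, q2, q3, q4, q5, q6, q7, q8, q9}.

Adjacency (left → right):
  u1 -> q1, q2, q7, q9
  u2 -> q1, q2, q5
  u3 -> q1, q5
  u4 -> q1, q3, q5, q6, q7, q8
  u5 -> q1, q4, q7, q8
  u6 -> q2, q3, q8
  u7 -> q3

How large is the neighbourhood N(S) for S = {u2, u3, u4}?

7

The union of neighbours of {u2, u3, u4} is {q1, q2, q3, q5, q6, q7, q8}, which has 7 elements.
Since |N(S)| = 7 ≥ |S| = 3, Hall's condition holds for this subset.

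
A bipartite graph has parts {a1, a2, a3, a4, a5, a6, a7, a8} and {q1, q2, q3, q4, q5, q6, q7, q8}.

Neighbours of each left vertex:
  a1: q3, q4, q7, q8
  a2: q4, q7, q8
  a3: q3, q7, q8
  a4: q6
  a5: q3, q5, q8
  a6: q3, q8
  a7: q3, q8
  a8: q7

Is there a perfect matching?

The set {a1, a2, a3, a6, a7, a8} has only 4 neighbours ({q3, q4, q7, q8}), so by Hall's theorem at most 6 of the 8 left vertices can be matched.
Hence no matching covers every left vertex.

No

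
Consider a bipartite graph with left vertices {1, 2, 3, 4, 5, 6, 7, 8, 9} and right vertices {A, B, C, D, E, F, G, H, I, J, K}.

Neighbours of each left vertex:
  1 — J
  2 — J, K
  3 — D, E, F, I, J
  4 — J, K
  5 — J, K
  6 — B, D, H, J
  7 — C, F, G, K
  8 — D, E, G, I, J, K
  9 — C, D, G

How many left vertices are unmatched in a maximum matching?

2

For example, pair 1→J, 2→K, 3→F, 6→B, 7→C, 8→E, 9→G.
The set {1, 2, 4, 5} has only 2 neighbours ({J, K}), so by Hall's theorem at most 7 of the 9 left vertices can be matched.
That matches 7 of the 9, leaving 2 unmatched; no matching can do better.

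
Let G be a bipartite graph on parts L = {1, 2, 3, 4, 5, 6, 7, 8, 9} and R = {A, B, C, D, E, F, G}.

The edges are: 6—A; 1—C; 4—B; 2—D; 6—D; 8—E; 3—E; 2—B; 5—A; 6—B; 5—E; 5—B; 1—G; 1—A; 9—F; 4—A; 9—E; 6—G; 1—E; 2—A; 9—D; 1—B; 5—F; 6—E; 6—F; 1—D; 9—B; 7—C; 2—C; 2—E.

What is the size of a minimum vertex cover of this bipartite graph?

7

A maximum matching has 7 edges (e.g. 1–A, 2–D, 3–E, 4–B, 5–F, 6–G, 7–C).
By König's theorem the minimum vertex cover has the same size. One such cover is {A, B, C, D, E, F, G}.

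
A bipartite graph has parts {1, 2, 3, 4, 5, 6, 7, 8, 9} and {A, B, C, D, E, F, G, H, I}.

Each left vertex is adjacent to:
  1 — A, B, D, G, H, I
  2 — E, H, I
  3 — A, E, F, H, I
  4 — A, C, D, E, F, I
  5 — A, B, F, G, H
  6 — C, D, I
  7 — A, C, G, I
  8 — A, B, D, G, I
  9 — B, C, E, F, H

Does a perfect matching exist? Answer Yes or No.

Yes

One maximum matching: 1→G, 2→I, 3→F, 4→A, 5→H, 6→D, 7→C, 8→B, 9→E.
All 9 left vertices are covered.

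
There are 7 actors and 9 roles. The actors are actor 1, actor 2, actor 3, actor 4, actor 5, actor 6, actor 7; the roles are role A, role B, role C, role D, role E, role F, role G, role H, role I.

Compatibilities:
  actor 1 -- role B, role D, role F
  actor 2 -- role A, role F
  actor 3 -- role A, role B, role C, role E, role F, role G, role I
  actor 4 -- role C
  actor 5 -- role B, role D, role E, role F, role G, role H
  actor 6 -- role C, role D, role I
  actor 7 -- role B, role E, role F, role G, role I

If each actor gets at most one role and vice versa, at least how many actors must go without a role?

For example, pair actor 1–role D, actor 2–role A, actor 3–role F, actor 4–role C, actor 5–role B, actor 6–role I, actor 7–role G.
This saturates every actor, so 7 is the maximum.
That matches 7 of the 7, leaving 0 unmatched; no matching can do better.

0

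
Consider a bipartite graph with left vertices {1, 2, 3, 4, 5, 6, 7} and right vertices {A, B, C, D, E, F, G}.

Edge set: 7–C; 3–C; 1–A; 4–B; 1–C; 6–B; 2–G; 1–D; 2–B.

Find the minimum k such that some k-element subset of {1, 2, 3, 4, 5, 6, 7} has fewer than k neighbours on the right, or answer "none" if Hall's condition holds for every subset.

1

Take S = {5}. Its neighbourhood is {}, so |N(S)| = 0 < |S| = 1.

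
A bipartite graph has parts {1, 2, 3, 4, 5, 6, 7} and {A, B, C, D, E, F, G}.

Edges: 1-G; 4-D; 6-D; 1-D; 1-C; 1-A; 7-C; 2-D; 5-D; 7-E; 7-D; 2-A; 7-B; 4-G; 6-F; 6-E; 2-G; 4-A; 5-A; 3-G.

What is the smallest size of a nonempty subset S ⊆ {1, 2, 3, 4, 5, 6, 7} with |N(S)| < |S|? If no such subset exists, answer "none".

4

Take S = {2, 3, 4, 5}. Its neighbourhood is {A, D, G}, so |N(S)| = 3 < |S| = 4.
Every subset of size less than 4 has at least as many neighbours as members, so 4 is the minimum.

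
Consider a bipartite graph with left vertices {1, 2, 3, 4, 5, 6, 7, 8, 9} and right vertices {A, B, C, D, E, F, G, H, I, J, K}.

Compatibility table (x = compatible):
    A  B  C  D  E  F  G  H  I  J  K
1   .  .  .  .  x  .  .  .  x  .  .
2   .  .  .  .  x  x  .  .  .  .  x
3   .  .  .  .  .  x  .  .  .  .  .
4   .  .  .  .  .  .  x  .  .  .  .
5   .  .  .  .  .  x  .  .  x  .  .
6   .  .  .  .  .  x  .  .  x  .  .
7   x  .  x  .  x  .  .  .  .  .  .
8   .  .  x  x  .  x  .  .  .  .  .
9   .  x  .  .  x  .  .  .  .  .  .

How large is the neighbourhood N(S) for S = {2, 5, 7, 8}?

7

The union of neighbours of {2, 5, 7, 8} is {A, C, D, E, F, I, K}, which has 7 elements.
Since |N(S)| = 7 ≥ |S| = 4, Hall's condition holds for this subset.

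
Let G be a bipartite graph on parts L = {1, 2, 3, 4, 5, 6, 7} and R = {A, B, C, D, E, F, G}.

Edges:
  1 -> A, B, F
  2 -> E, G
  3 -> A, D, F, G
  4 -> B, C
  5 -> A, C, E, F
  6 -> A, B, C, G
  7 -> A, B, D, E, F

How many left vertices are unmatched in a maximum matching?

A valid assignment of size 7: 1–F, 2–G, 3–D, 4–C, 5–E, 6–B, 7–A.
All 7 left vertices are matched, so no larger matching exists.
That matches 7 of the 7, leaving 0 unmatched; no matching can do better.

0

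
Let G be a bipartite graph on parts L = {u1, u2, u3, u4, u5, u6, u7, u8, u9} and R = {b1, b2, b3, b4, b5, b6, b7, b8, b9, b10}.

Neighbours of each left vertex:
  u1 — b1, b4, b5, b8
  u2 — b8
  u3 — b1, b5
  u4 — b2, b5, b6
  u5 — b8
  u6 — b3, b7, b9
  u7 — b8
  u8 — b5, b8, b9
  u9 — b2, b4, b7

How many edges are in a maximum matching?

7

One maximum matching: u1→b4, u2→b8, u3→b1, u4→b6, u6→b3, u8→b5, u9→b7.
The set {u2, u5, u7} has only 1 neighbour ({b8}), so by Hall's theorem at most 7 of the 9 left vertices can be matched.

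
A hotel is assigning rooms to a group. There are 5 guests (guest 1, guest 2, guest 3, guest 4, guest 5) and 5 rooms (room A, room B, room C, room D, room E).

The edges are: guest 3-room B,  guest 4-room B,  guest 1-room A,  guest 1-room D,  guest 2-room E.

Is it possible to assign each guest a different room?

No

The set {guest 3, guest 4, guest 5} has only 1 neighbour ({room B}), so by Hall's theorem at most 3 of the 5 guests can be matched.
Hence no matching covers every guest.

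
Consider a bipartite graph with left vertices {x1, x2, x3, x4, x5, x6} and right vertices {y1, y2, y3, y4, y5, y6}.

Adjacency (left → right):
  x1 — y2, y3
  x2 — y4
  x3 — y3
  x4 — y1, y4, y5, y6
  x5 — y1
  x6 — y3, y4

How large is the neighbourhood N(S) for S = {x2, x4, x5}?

The union of neighbours of {x2, x4, x5} is {y1, y4, y5, y6}, which has 4 elements.
Since |N(S)| = 4 ≥ |S| = 3, Hall's condition holds for this subset.

4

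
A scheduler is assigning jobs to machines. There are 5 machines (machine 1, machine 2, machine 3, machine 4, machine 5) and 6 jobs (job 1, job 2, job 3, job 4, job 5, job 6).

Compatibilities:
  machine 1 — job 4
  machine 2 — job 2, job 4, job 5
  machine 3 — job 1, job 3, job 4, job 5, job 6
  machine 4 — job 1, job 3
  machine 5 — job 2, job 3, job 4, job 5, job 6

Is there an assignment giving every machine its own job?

Yes

A valid assignment of size 5: machine 1-job 4, machine 2-job 2, machine 3-job 1, machine 4-job 3, machine 5-job 5.
All 5 machines are covered.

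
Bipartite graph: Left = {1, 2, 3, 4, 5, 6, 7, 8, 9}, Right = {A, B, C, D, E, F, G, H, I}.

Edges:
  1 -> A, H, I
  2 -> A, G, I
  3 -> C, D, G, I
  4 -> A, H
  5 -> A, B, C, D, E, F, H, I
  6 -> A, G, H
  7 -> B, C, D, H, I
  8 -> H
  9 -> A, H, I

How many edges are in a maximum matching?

7

One maximum matching: 1→I, 2→A, 3→C, 4→H, 5→E, 6→G, 7→B.
The set {1, 2, 4, 6, 8, 9} has only 4 neighbours ({A, G, H, I}), so by Hall's theorem at most 7 of the 9 left vertices can be matched.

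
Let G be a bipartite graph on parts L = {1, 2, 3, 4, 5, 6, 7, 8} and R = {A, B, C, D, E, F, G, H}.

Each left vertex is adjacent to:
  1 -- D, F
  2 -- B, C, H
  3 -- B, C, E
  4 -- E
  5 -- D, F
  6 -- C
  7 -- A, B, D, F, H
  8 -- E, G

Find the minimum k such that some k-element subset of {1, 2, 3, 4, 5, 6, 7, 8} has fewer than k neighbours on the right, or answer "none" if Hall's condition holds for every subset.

none

A matching saturating every left vertex exists, for instance 1→D, 2→H, 3→B, 4→E, 5→F, 6→C, 7→A, 8→G.
By Hall's marriage theorem, this means |N(S)| ≥ |S| for every subset S, so no violating subset exists.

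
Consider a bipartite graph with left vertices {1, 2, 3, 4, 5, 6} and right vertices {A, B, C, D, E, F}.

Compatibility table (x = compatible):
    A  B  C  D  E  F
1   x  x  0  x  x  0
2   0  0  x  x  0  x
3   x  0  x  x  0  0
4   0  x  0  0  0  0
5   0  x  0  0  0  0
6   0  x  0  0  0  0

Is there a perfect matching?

The set {4, 5, 6} has only 1 neighbour ({B}), so by Hall's theorem at most 4 of the 6 left vertices can be matched.
Hence no matching covers every left vertex.

No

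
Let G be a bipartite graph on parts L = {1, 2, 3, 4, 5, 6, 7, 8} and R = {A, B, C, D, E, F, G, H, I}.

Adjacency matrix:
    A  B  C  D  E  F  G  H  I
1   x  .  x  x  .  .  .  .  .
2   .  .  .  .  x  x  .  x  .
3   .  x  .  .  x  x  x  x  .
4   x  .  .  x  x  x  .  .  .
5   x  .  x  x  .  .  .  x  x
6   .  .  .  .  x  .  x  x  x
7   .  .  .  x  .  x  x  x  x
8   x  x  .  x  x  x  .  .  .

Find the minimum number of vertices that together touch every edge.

8

A maximum matching has 8 edges (e.g. 1–C, 2–F, 3–G, 4–D, 5–H, 6–E, 7–I, 8–A).
By König's theorem the minimum vertex cover has the same size. One such cover is {1, 2, 3, 4, 5, 6, 7, 8}.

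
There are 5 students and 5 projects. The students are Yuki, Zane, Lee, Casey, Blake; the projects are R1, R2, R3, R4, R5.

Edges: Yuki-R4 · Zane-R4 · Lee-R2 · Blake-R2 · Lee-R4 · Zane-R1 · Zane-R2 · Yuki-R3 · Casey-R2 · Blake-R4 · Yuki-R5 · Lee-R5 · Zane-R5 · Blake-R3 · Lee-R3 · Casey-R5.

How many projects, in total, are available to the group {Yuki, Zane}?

The union of neighbours of {Yuki, Zane} is {R1, R2, R3, R4, R5}, which has 5 elements.
Since |N(S)| = 5 ≥ |S| = 2, Hall's condition holds for this subset.

5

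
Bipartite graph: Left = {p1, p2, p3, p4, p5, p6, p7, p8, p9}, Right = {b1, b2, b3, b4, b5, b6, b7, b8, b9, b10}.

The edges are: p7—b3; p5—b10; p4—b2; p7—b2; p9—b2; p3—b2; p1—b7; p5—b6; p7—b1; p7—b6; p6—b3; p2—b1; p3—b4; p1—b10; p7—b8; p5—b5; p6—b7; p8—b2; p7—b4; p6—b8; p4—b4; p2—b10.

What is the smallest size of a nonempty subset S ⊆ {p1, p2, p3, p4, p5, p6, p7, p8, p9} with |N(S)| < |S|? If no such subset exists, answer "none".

2

Take S = {p8, p9}. Its neighbourhood is {b2}, so |N(S)| = 1 < |S| = 2.
No single vertex violates Hall's condition since each has at least one neighbour, so 2 is the minimum.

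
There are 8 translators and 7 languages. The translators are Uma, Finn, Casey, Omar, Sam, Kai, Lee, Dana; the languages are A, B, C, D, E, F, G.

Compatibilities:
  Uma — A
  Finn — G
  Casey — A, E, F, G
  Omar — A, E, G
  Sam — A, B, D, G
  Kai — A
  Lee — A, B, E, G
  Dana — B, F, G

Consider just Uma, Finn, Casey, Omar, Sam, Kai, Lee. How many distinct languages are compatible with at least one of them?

6

The union of neighbours of {Uma, Finn, Casey, Omar, Sam, Kai, Lee} is {A, B, D, E, F, G}, which has 6 elements.
Since |N(S)| = 6 < |S| = 7, Hall's condition fails for this subset.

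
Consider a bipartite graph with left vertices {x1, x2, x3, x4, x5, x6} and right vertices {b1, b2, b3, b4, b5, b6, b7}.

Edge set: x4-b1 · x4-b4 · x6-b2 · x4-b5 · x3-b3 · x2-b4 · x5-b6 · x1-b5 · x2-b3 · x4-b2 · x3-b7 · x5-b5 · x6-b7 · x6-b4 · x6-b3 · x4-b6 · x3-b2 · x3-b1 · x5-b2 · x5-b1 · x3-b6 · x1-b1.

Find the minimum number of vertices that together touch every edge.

A maximum matching has 6 edges (e.g. x1–b1, x2–b4, x3–b7, x4–b6, x5–b5, x6–b3).
By König's theorem the minimum vertex cover has the same size. One such cover is {x1, x2, x3, x4, x5, x6}.

6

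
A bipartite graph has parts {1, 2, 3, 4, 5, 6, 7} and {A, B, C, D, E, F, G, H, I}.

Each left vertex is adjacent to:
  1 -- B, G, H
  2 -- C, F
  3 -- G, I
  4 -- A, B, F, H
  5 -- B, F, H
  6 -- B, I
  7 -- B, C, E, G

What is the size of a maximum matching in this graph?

One maximum matching: 1–H, 2–C, 3–G, 4–A, 5–F, 6–I, 7–B.
All 7 left vertices are matched, so no larger matching exists.

7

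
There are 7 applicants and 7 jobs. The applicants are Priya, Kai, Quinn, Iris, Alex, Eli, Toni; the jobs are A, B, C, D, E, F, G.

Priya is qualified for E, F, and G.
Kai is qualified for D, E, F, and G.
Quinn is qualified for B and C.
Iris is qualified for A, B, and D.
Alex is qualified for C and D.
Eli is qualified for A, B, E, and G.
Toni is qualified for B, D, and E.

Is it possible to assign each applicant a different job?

Yes

For example, pair Priya→G, Kai→F, Quinn→C, Iris→A, Alex→D, Eli→E, Toni→B.
All 7 applicants are covered.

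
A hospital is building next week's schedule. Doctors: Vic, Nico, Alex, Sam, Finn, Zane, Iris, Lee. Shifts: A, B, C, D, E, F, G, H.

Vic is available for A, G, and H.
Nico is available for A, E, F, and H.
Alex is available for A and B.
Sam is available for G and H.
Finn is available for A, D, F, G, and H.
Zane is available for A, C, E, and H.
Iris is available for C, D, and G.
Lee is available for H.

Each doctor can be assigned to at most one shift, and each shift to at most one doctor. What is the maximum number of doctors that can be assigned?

One maximum matching: Vic-A, Nico-F, Alex-B, Sam-G, Finn-D, Zane-E, Iris-C, Lee-H.
This saturates every doctor, so 8 is the maximum.

8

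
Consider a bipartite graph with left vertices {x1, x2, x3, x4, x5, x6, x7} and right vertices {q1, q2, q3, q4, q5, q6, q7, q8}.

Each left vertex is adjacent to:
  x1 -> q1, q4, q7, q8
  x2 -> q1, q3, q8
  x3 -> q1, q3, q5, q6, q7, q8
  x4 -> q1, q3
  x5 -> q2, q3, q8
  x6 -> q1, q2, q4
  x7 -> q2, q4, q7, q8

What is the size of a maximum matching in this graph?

7

For example, pair x1–q7, x2–q3, x3–q6, x4–q1, x5–q2, x6–q4, x7–q8.
All 7 left vertices are matched, so no larger matching exists.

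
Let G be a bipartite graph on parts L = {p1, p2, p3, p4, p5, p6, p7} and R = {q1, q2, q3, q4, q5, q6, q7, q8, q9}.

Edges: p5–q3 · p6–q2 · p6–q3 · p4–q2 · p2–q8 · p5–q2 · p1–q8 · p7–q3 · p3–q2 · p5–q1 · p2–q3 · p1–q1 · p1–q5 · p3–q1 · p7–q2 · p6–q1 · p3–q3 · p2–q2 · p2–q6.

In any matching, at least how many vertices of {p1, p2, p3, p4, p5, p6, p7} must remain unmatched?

For example, pair p1→q8, p2→q6, p3→q1, p4→q2, p5→q3.
The set {p3, p4, p5, p6, p7} has only 3 neighbours ({q1, q2, q3}), so by Hall's theorem at most 5 of the 7 left vertices can be matched.
That matches 5 of the 7, leaving 2 unmatched; no matching can do better.

2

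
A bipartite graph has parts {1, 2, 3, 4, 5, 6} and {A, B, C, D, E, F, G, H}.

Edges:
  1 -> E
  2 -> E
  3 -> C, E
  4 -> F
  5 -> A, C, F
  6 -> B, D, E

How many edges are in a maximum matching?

For example, pair 1–E, 3–C, 4–F, 5–A, 6–B.
The set {1, 2} has only 1 neighbour ({E}), so by Hall's theorem at most 5 of the 6 left vertices can be matched.

5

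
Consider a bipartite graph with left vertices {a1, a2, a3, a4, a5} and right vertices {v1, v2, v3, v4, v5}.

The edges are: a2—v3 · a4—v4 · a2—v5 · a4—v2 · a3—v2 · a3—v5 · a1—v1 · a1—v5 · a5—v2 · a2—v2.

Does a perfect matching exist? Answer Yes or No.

Yes

For example, pair a1–v1, a2–v3, a3–v5, a4–v4, a5–v2.
All 5 left vertices are covered.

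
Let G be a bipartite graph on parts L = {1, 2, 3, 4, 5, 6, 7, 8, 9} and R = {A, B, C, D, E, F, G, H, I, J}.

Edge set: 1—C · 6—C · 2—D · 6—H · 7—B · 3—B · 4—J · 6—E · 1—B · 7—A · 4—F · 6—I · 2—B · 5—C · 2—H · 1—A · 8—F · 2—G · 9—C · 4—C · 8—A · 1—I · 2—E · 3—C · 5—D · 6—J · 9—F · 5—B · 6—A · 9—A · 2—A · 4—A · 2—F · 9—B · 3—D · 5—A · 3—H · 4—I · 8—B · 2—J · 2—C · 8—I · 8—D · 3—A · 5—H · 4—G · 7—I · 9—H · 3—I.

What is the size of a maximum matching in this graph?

9

One maximum matching: 1–C, 2–J, 3–D, 4–G, 5–H, 6–E, 7–I, 8–B, 9–A.
All 9 left vertices are matched, so no larger matching exists.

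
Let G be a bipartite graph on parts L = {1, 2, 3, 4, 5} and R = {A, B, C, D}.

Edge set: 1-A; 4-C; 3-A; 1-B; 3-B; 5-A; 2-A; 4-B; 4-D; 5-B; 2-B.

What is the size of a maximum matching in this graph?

One maximum matching: 1–A, 2–B, 4–C.
The set {1, 2, 3, 5} has only 2 neighbours ({A, B}), so by Hall's theorem at most 3 of the 5 left vertices can be matched.

3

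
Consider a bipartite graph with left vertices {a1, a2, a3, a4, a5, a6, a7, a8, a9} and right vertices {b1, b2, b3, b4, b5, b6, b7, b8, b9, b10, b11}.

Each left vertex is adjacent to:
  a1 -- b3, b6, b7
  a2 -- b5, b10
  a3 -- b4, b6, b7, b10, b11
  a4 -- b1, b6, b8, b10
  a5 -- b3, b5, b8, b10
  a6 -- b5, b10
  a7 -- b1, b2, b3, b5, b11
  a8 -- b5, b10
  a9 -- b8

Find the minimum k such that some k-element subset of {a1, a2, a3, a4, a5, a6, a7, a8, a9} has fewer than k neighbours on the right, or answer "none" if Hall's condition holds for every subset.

Take S = {a2, a6, a8}. Its neighbourhood is {b5, b10}, so |N(S)| = 2 < |S| = 3.
Every subset of size less than 3 has at least as many neighbours as members, so 3 is the minimum.

3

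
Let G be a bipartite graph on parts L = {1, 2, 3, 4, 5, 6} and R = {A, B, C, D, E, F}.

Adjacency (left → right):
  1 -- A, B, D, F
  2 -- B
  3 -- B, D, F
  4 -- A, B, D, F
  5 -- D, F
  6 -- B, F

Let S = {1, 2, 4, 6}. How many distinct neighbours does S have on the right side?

The union of neighbours of {1, 2, 4, 6} is {A, B, D, F}, which has 4 elements.
Since |N(S)| = 4 ≥ |S| = 4, Hall's condition holds for this subset.

4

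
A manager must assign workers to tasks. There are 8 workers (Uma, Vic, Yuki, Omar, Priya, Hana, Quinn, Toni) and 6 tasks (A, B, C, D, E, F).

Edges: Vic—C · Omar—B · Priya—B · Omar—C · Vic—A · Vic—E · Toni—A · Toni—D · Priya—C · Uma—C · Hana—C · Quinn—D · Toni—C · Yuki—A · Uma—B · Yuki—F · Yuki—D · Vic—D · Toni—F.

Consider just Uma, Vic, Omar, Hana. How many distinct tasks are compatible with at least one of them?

The union of neighbours of {Uma, Vic, Omar, Hana} is {A, B, C, D, E}, which has 5 elements.
Since |N(S)| = 5 ≥ |S| = 4, Hall's condition holds for this subset.

5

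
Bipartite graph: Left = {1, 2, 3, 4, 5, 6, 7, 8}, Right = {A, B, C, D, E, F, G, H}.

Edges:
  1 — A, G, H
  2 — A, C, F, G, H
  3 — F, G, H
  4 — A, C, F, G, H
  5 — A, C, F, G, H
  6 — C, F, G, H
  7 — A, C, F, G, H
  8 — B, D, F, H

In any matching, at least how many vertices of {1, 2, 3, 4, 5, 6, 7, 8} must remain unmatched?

2

One maximum matching: 1–H, 2–C, 3–F, 4–A, 5–G, 8–B.
The set {1, 2, 3, 4, 5, 6, 7} has only 5 neighbours ({A, C, F, G, H}), so by Hall's theorem at most 6 of the 8 left vertices can be matched.
That matches 6 of the 8, leaving 2 unmatched; no matching can do better.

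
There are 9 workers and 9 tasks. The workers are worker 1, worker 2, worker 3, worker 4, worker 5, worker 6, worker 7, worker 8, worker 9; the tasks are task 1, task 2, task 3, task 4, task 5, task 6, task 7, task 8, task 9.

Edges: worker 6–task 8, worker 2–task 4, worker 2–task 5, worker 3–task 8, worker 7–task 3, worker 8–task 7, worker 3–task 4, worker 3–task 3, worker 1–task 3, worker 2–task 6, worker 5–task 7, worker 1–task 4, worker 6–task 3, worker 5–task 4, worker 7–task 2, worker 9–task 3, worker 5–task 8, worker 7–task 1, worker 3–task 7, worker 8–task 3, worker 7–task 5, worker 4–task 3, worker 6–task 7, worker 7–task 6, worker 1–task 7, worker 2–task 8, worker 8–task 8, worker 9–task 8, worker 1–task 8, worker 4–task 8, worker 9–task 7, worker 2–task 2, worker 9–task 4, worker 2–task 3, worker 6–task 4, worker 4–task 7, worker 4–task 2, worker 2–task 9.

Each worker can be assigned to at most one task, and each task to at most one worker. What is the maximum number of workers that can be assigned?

One maximum matching: worker 1–task 3, worker 2–task 5, worker 3–task 4, worker 4–task 2, worker 5–task 8, worker 6–task 7, worker 7–task 1.
The set {worker 1, worker 3, worker 5, worker 6, worker 8, worker 9} has only 4 neighbours ({task 3, task 4, task 7, task 8}), so by Hall's theorem at most 7 of the 9 workers can be matched.

7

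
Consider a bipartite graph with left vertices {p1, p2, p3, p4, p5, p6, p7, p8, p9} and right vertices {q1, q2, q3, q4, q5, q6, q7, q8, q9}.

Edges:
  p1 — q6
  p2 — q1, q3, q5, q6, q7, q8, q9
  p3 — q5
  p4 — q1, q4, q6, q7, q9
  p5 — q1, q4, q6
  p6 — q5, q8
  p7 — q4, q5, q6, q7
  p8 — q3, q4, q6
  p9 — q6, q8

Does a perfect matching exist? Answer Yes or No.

The set {p1, p3, p6, p9} has only 3 neighbours ({q5, q6, q8}), so by Hall's theorem at most 8 of the 9 left vertices can be matched.
Hence no matching covers every left vertex.

No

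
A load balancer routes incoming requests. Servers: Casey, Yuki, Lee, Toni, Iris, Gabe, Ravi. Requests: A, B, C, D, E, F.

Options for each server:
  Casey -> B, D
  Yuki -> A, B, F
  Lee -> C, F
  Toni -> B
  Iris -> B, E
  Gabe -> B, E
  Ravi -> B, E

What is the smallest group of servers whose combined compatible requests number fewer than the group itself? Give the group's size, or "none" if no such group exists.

Take S = {Toni, Iris, Gabe}. Its neighbourhood is {B, E}, so |N(S)| = 2 < |S| = 3.
Every subset of size less than 3 has at least as many neighbours as members, so 3 is the minimum.

3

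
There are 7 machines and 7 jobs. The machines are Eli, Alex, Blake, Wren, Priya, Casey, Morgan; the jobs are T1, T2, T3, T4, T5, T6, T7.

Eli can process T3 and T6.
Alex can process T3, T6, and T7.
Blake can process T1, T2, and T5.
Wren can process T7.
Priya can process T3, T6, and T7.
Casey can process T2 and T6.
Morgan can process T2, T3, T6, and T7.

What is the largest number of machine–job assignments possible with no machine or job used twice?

For example, pair Eli-T3, Alex-T6, Blake-T5, Wren-T7, Casey-T2.
The set {Eli, Alex, Wren, Priya, Casey, Morgan} has only 4 neighbours ({T2, T3, T6, T7}), so by Hall's theorem at most 5 of the 7 machines can be matched.

5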